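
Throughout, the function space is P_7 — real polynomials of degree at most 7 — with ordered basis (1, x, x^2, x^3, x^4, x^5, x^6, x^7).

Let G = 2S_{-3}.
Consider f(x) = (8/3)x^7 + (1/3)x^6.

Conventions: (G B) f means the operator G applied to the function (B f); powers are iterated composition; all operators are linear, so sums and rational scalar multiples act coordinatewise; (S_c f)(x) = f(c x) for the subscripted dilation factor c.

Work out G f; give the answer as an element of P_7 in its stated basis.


S_{-3} f = -5832x^7 + 243x^6
(2S_{-3}) f = -11664x^7 + 486x^6

the result is g(x) = -11664x^7 + 486x^6


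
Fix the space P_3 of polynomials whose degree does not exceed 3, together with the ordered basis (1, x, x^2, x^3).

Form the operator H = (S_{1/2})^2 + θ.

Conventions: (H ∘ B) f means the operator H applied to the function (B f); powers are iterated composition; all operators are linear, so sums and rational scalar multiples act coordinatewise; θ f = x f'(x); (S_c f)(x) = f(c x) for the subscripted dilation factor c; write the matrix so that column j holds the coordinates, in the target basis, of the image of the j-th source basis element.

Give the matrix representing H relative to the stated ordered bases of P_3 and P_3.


the matrix is [[1, 0, 0, 0]; [0, 5/4, 0, 0]; [0, 0, 33/16, 0]; [0, 0, 0, 193/64]] (rows listed top to bottom)

image of 1: 1
image of x: (5/4)x
image of x^2: (33/16)x^2
image of x^3: (193/64)x^3
each image's coordinates form column j of the matrix


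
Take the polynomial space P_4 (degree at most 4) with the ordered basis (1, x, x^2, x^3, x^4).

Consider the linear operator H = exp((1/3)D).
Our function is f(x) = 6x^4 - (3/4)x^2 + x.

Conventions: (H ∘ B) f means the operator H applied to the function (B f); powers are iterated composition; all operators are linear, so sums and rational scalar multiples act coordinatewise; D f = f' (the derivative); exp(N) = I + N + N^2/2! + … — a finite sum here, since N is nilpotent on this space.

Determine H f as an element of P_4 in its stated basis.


order-1 term: 8x^3 - (1/2)x + 1/3
order-2 term: 4x^2 - 1/12
order-3 term: (8/9)x
order-4 term: 2/27
the series for exp((1/3)D) f terminates at order 4
exp((1/3)D) f = 6x^4 + 8x^3 + (13/4)x^2 + (25/18)x + 35/108

g(x) = 6x^4 + 8x^3 + (13/4)x^2 + (25/18)x + 35/108


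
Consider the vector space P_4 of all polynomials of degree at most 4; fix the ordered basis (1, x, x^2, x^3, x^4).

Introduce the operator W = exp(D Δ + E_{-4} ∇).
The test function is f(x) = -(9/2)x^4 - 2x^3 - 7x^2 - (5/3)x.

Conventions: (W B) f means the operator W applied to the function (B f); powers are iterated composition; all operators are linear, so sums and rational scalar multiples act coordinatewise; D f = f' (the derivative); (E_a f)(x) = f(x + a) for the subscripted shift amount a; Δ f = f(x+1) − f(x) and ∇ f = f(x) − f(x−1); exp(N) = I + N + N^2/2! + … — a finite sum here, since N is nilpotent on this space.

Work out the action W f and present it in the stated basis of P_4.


g(x) = -(9/2)x^4 - 20x^3 + 149x^2 - (2315/3)x - 205/6

order-1 term: -18x^3 + 183x^2 - 1124x + 9371/6
order-2 term: -27x^2 + 372x - 3557/2
order-3 term: -18x + 187
order-4 term: -9/2
the series for exp(D Δ + E_{-4} ∇) f terminates at order 4
exp(D Δ + E_{-4} ∇) f = -(9/2)x^4 - 20x^3 + 149x^2 - (2315/3)x - 205/6


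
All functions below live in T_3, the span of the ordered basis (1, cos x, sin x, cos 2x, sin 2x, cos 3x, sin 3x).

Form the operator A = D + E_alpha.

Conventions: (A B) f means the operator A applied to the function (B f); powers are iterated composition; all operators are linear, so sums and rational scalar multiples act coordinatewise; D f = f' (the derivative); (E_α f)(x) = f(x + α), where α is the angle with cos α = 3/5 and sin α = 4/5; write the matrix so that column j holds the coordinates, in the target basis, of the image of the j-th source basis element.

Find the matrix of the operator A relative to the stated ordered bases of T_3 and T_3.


the matrix is [[1, 0, 0, 0, 0, 0, 0]; [0, 3/5, 9/5, 0, 0, 0, 0]; [0, -9/5, 3/5, 0, 0, 0, 0]; [0, 0, 0, -7/25, 74/25, 0, 0]; [0, 0, 0, -74/25, -7/25, 0, 0]; [0, 0, 0, 0, 0, -117/125, 419/125]; [0, 0, 0, 0, 0, -419/125, -117/125]] (rows listed top to bottom)

image of 1: 1
image of cos x: (3/5)cos x - (9/5)sin x
image of sin x: (9/5)cos x + (3/5)sin x
image of cos 2x: -(7/25)cos 2x - (74/25)sin 2x
image of sin 2x: (74/25)cos 2x - (7/25)sin 2x
image of cos 3x: -(117/125)cos 3x - (419/125)sin 3x
image of sin 3x: (419/125)cos 3x - (117/125)sin 3x
each image's coordinates form column j of the matrix


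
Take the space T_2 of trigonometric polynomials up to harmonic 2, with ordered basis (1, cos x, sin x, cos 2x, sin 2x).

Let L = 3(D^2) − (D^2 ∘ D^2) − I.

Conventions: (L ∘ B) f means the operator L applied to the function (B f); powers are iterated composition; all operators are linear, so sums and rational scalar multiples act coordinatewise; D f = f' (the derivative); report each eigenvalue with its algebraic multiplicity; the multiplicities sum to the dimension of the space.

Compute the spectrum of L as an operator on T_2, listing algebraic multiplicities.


image of 1: -1
image of cos x: -5cos x
image of sin x: -5sin x
image of cos 2x: -29cos 2x
image of sin 2x: -29sin 2x
the matrix is diagonal; its diagonal is (-1, -5, -5, -29, -29)
for a triangular matrix the eigenvalues are the diagonal entries, with algebraic multiplicity their repetition count

λ = -29 (multiplicity 2), λ = -5 (multiplicity 2), λ = -1 (multiplicity 1)


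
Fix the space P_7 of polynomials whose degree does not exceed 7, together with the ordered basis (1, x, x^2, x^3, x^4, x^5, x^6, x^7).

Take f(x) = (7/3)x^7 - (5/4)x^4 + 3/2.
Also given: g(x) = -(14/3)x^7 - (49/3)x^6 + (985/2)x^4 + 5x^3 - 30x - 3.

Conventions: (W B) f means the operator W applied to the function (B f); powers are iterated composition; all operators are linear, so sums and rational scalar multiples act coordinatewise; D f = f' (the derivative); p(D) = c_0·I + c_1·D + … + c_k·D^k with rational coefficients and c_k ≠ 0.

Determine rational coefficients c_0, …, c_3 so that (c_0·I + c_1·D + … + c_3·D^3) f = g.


c_0 = -2, c_1 = -1, c_2 = 0, c_3 = 1

D^0 f = (7/3)x^7 - (5/4)x^4 + 3/2
D^1 f = (49/3)x^6 - 5x^3
D^2 f = 98x^5 - 15x^2
D^3 f = 490x^4 - 30x
matching coefficients of g against c_0 f + c_1 Df + … from the top degree down determines the c_i
solution: c_0 = -2, c_1 = -1, c_2 = 0, c_3 = 1


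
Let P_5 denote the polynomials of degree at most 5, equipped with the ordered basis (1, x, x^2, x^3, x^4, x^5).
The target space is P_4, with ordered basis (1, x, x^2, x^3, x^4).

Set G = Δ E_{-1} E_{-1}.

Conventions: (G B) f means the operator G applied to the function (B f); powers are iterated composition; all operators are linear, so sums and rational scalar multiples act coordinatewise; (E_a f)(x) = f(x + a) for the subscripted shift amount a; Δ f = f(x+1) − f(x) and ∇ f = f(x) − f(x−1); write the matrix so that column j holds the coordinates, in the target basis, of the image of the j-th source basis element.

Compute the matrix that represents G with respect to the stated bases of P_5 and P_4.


the matrix is [[0, 1, -3, 7, -15, 31]; [0, 0, 2, -9, 28, -75]; [0, 0, 0, 3, -18, 70]; [0, 0, 0, 0, 4, -30]; [0, 0, 0, 0, 0, 5]] (rows listed top to bottom)

image of 1: 0
image of x: 1
image of x^2: 2x - 3
image of x^3: 3x^2 - 9x + 7
image of x^4: 4x^3 - 18x^2 + 28x - 15
image of x^5: 5x^4 - 30x^3 + 70x^2 - 75x + 31
each image's coordinates form column j of the matrix


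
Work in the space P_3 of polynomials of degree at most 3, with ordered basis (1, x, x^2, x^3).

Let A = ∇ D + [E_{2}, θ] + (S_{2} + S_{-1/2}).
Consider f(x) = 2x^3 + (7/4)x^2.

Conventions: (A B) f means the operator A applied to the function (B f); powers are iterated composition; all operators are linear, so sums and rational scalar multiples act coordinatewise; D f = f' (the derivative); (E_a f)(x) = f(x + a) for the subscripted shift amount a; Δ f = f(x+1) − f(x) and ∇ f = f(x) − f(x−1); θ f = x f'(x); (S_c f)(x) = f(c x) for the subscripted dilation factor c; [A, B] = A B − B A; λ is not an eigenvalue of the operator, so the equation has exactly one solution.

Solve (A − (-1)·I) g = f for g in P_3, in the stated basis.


g(x) = (16/71)x^3 + (113/1491)x^2 - (21064/7455)x + 1198/22365

write g with unknown coordinates in the stated basis and equate coefficients in (A − (-1)·I) g = f
solving from the highest basis element down gives g = (16/71)x^3 + (113/1491)x^2 - (21064/7455)x + 1198/22365
check: A g = (126/71)x^3 + (9985/5964)x^2 + (21064/7455)x - 1198/22365
so A g − (-1)·g = 2x^3 + (7/4)x^2 = f ✓


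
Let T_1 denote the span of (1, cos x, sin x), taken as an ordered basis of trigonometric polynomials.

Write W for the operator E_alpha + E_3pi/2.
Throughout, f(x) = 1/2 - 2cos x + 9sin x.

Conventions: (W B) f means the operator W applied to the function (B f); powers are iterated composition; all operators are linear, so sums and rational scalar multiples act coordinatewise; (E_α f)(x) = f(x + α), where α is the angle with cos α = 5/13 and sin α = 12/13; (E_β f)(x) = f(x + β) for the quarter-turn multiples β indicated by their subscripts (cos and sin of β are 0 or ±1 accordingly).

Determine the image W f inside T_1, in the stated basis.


E_alpha f = 1/2 + (98/13)cos x + (69/13)sin x
E_3pi/2 f = 1/2 - 9cos x - 2sin x
(E_alpha + E_3pi/2) f = 1 - (19/13)cos x + (43/13)sin x

the result is g(x) = 1 - (19/13)cos x + (43/13)sin x


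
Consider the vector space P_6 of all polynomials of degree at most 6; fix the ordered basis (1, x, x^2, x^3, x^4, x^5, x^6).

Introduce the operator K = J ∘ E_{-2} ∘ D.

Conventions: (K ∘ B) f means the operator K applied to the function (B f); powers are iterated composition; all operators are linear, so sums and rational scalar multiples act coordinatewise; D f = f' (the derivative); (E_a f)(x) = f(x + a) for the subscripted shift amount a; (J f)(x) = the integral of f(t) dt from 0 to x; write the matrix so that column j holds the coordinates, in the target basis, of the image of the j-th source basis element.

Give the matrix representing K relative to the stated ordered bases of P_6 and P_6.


the matrix is [[0, 0, 0, 0, 0, 0, 0]; [0, 1, -4, 12, -32, 80, -192]; [0, 0, 1, -6, 24, -80, 240]; [0, 0, 0, 1, -8, 40, -160]; [0, 0, 0, 0, 1, -10, 60]; [0, 0, 0, 0, 0, 1, -12]; [0, 0, 0, 0, 0, 0, 1]] (rows listed top to bottom)

image of 1: 0
image of x: x
image of x^2: x^2 - 4x
image of x^3: x^3 - 6x^2 + 12x
image of x^4: x^4 - 8x^3 + 24x^2 - 32x
image of x^5: x^5 - 10x^4 + 40x^3 - 80x^2 + 80x
image of x^6: x^6 - 12x^5 + 60x^4 - 160x^3 + 240x^2 - 192x
each image's coordinates form column j of the matrix


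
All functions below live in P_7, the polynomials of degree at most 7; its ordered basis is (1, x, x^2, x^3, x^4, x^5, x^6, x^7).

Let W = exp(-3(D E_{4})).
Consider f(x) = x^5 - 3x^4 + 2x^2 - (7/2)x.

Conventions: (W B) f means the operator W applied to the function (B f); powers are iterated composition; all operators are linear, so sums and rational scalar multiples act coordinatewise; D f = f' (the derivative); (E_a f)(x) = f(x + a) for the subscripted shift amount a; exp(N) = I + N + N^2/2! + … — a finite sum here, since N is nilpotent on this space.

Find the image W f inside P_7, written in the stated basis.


the image equals g(x) = x^5 - 18x^4 - 114x^3 + 722x^2 + (13619/2)x + 10317/2

order-1 term: -15x^4 - 204x^3 - 1008x^2 - 2124x - 3147/2
order-2 term: 90x^3 + 1998x^2 + 14688x + 35730
order-3 term: -270x^2 - 6156x - 34992
order-4 term: 405x + 6237
order-5 term: -243
the series for exp(-3(D E_{4})) f terminates at order 5
exp(-3(D E_{4})) f = x^5 - 18x^4 - 114x^3 + 722x^2 + (13619/2)x + 10317/2


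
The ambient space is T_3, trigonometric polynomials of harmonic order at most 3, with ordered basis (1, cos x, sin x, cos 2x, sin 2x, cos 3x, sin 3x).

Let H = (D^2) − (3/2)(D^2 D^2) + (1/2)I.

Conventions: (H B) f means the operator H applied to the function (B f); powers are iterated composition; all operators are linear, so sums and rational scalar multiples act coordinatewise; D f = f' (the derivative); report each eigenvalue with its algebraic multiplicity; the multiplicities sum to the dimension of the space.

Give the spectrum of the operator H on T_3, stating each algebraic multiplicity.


λ = -130 (multiplicity 2), λ = -55/2 (multiplicity 2), λ = -2 (multiplicity 2), λ = 1/2 (multiplicity 1)

image of 1: 1/2
image of cos x: -2cos x
image of sin x: -2sin x
image of cos 2x: -(55/2)cos 2x
image of sin 2x: -(55/2)sin 2x
image of cos 3x: -130cos 3x
image of sin 3x: -130sin 3x
the matrix is diagonal; its diagonal is (1/2, -2, -2, -55/2, -55/2, -130, -130)
for a triangular matrix the eigenvalues are the diagonal entries, with algebraic multiplicity their repetition count


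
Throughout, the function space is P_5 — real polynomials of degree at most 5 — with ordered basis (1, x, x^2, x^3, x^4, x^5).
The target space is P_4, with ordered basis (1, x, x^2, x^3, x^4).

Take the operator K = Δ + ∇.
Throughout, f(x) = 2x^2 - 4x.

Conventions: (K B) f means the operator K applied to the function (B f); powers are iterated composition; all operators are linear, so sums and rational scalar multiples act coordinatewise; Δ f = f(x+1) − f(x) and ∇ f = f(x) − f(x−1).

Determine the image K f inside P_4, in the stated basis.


the result is g(x) = 8x - 8

Δ f = 4x - 2
∇ f = 4x - 6
(Δ + ∇) f = 8x - 8


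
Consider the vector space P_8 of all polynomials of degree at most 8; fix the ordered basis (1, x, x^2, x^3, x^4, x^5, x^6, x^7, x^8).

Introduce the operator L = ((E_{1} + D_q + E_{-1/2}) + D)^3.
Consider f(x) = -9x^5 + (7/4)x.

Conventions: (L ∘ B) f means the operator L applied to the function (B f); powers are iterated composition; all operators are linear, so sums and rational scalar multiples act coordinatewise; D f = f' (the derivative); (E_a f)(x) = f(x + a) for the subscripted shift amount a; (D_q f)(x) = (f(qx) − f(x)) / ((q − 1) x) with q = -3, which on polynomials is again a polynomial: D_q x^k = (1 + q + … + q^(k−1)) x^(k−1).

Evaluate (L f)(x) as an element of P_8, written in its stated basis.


g(x) = -72x^5 - 7398x^4 + 50436x^3 + (125613/2)x^2 + (39755/4)x - 197943/16

E_{1} f = -9x^5 - 45x^4 - 90x^3 - 90x^2 - (173/4)x - 29/4
D_q f = -549x^4 + 7/4
E_{-1/2} f = -9x^5 + (45/2)x^4 - (45/2)x^3 + (45/4)x^2 - (17/16)x - 19/32
(E_{1} + D_q + E_{-1/2}) f = -18x^5 - (1143/2)x^4 - (225/2)x^3 - (315/4)x^2 - (709/16)x - 195/32
D f = -45x^4 + 7/4
((E_{1} + D_q + E_{-1/2}) + D) f = -18x^5 - (1233/2)x^4 - (225/2)x^3 - (315/4)x^2 - (709/16)x - 139/32
E_{1} ((E_{1} + D_q + E_{-1/2}) + D) f = -18x^5 - (1413/2)x^4 - (5517/2)x^3 - (17181/4)x^2 - (49525/16)x - 27981/32
D_q ((E_{1} + D_q + E_{-1/2}) + D) f = -1098x^4 + 12330x^3 - (1575/2)x^2 + (315/2)x - 709/16
E_{-1/2} ((E_{1} + D_q + E_{-1/2}) + D) f = -18x^5 - (1143/2)x^4 + (2151/2)x^3 - (3249/4)x^2 + (4043/16)x - 825/32
(E_{1} + D_q + E_{-1/2}) ((E_{1} + D_q + E_{-1/2}) + D) f = -36x^5 - 2376x^4 + 10647x^3 - 5895x^2 - (21481/8)x - 1889/2
D ((E_{1} + D_q + E_{-1/2}) + D) f = -90x^4 - 2466x^3 - (675/2)x^2 - (315/2)x - 709/16
((E_{1} + D_q + E_{-1/2}) + D) ((E_{1} + D_q + E_{-1/2}) + D) f = -36x^5 - 2466x^4 + 8181x^3 - (12465/2)x^2 - (22741/8)x - 15821/16
E_{1} ((E_{1} + D_q + E_{-1/2}) + D) ((E_{1} + D_q + E_{-1/2}) + D) f = -36x^5 - 2646x^4 - 2043x^3 + (6309/2)x^2 - (6469/8)x - 70159/16
D_q ((E_{1} + D_q + E_{-1/2}) + D) ((E_{1} + D_q + E_{-1/2}) + D) f = -2196x^4 + 49320x^3 + 57267x^2 + 12465x - 22741/8
E_{-1/2} ((E_{1} + D_q + E_{-1/2}) + D) ((E_{1} + D_q + E_{-1/2}) + D) f = -36x^5 - 2376x^4 + 13023x^3 - 22158x^2 + (85979/8)x - 9205/4
(E_{1} + D_q + E_{-1/2}) ((E_{1} + D_q + E_{-1/2}) + D) ((E_{1} + D_q + E_{-1/2}) + D) f = -72x^5 - 7218x^4 + 60300x^3 + (76527/2)x^2 + (89615/4)x - 152461/16
D ((E_{1} + D_q + E_{-1/2}) + D) ((E_{1} + D_q + E_{-1/2}) + D) f = -180x^4 - 9864x^3 + 24543x^2 - 12465x - 22741/8
((E_{1} + D_q + E_{-1/2}) + D) ((E_{1} + D_q + E_{-1/2}) + D) ((E_{1} + D_q + E_{-1/2}) + D) f = -72x^5 - 7398x^4 + 50436x^3 + (125613/2)x^2 + (39755/4)x - 197943/16


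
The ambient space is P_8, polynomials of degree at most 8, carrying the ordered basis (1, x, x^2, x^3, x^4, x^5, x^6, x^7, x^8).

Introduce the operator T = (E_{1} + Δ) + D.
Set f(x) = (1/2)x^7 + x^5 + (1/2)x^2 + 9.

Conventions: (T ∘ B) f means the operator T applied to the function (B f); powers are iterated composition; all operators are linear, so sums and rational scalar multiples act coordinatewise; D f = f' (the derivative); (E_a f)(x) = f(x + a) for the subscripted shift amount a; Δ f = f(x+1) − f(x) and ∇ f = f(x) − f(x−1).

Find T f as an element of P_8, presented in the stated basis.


E_{1} f = (1/2)x^7 + (7/2)x^6 + (23/2)x^5 + (45/2)x^4 + (55/2)x^3 + 21x^2 + (19/2)x + 11
Δ f = (7/2)x^6 + (21/2)x^5 + (45/2)x^4 + (55/2)x^3 + (41/2)x^2 + (19/2)x + 2
(E_{1} + Δ) f = (1/2)x^7 + 7x^6 + 22x^5 + 45x^4 + 55x^3 + (83/2)x^2 + 19x + 13
D f = (7/2)x^6 + 5x^4 + x
((E_{1} + Δ) + D) f = (1/2)x^7 + (21/2)x^6 + 22x^5 + 50x^4 + 55x^3 + (83/2)x^2 + 20x + 13

the result is g(x) = (1/2)x^7 + (21/2)x^6 + 22x^5 + 50x^4 + 55x^3 + (83/2)x^2 + 20x + 13


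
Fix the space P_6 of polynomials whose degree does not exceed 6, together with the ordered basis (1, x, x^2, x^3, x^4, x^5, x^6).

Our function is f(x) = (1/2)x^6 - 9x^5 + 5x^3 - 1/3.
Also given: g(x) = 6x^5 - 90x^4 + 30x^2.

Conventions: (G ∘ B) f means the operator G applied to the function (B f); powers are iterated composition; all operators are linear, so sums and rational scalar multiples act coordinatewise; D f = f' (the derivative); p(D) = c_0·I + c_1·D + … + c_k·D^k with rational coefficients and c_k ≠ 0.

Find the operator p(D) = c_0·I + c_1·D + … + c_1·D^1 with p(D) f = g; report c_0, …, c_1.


D^0 f = (1/2)x^6 - 9x^5 + 5x^3 - 1/3
D^1 f = 3x^5 - 45x^4 + 15x^2
matching coefficients of g against c_0 f + c_1 Df + … from the top degree down determines the c_i
solution: c_0 = 0, c_1 = 2

p(D) = 2·D, i.e. c_0 = 0, c_1 = 2


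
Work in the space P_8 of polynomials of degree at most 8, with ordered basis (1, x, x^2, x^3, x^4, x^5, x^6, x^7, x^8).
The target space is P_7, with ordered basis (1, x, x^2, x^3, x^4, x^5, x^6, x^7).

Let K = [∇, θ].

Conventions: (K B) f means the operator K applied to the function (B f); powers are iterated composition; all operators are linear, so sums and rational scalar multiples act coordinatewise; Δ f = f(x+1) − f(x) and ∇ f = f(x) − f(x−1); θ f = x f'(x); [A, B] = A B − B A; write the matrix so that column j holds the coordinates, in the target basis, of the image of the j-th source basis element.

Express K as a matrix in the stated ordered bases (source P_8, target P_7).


image of 1: 0
image of x: 1
image of x^2: 2x - 2
image of x^3: 3x^2 - 6x + 3
image of x^4: 4x^3 - 12x^2 + 12x - 4
image of x^5: 5x^4 - 20x^3 + 30x^2 - 20x + 5
image of x^6: 6x^5 - 30x^4 + 60x^3 - 60x^2 + 30x - 6
image of x^7: 7x^6 - 42x^5 + 105x^4 - 140x^3 + 105x^2 - 42x + 7
image of x^8: 8x^7 - 56x^6 + 168x^5 - 280x^4 + 280x^3 - 168x^2 + 56x - 8
each image's coordinates form column j of the matrix

the matrix is [[0, 1, -2, 3, -4, 5, -6, 7, -8]; [0, 0, 2, -6, 12, -20, 30, -42, 56]; [0, 0, 0, 3, -12, 30, -60, 105, -168]; [0, 0, 0, 0, 4, -20, 60, -140, 280]; [0, 0, 0, 0, 0, 5, -30, 105, -280]; [0, 0, 0, 0, 0, 0, 6, -42, 168]; [0, 0, 0, 0, 0, 0, 0, 7, -56]; [0, 0, 0, 0, 0, 0, 0, 0, 8]] (rows listed top to bottom)


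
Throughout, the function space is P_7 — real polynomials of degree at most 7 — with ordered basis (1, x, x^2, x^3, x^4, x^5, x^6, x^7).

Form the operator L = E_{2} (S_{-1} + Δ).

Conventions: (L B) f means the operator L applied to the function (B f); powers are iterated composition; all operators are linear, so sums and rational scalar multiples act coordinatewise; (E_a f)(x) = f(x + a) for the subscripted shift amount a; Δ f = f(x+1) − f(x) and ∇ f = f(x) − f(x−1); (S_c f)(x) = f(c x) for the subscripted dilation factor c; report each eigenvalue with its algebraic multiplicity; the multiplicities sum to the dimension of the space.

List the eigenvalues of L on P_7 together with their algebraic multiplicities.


image of 1: 1
image of x: -x - 1
image of x^2: x^2 + 6x + 9
image of x^3: -x^3 - 3x^2 + 3x + 11
image of x^4: x^4 + 12x^3 + 54x^2 + 108x + 81
image of x^5: -x^5 - 5x^4 + 10x^3 + 110x^2 + 245x + 179
image of x^6: x^6 + 18x^5 + 135x^4 + 540x^3 + 1215x^2 + 1458x + 729
image of x^7: -x^7 - 7x^6 + 21x^5 + 385x^4 + 1715x^3 + 3759x^2 + 4207x + 1931
the matrix is upper triangular; its diagonal is (1, -1, 1, -1, 1, -1, 1, -1)
for a triangular matrix the eigenvalues are the diagonal entries, with algebraic multiplicity their repetition count

λ = -1 (multiplicity 4), λ = 1 (multiplicity 4)


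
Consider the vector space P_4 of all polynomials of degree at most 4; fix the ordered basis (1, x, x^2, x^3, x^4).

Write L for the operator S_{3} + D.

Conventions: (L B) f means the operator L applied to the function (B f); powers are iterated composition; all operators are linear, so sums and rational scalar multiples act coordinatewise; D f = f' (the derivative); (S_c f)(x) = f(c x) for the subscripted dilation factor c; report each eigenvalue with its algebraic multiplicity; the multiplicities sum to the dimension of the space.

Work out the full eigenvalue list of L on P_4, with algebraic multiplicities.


λ = 1 (multiplicity 1), λ = 3 (multiplicity 1), λ = 9 (multiplicity 1), λ = 27 (multiplicity 1), λ = 81 (multiplicity 1)

image of 1: 1
image of x: 3x + 1
image of x^2: 9x^2 + 2x
image of x^3: 27x^3 + 3x^2
image of x^4: 81x^4 + 4x^3
the matrix is upper triangular; its diagonal is (1, 3, 9, 27, 81)
for a triangular matrix the eigenvalues are the diagonal entries, with algebraic multiplicity their repetition count


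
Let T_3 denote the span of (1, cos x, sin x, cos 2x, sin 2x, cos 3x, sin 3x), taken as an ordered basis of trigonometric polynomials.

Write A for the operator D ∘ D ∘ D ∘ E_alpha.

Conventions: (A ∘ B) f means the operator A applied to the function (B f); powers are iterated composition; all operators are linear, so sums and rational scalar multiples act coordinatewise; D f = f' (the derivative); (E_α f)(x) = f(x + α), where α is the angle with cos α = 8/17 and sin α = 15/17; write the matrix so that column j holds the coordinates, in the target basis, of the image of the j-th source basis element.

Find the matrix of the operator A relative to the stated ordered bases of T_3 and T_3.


the matrix is [[0, 0, 0, 0, 0, 0, 0]; [0, 15/17, -8/17, 0, 0, 0, 0]; [0, 8/17, 15/17, 0, 0, 0, 0]; [0, 0, 0, 1920/289, 1288/289, 0, 0]; [0, 0, 0, -1288/289, 1920/289, 0, 0]; [0, 0, 0, 0, 0, -13365/4913, 131976/4913]; [0, 0, 0, 0, 0, -131976/4913, -13365/4913]] (rows listed top to bottom)

image of 1: 0
image of cos x: (15/17)cos x + (8/17)sin x
image of sin x: -(8/17)cos x + (15/17)sin x
image of cos 2x: (1920/289)cos 2x - (1288/289)sin 2x
image of sin 2x: (1288/289)cos 2x + (1920/289)sin 2x
image of cos 3x: -(13365/4913)cos 3x - (131976/4913)sin 3x
image of sin 3x: (131976/4913)cos 3x - (13365/4913)sin 3x
each image's coordinates form column j of the matrix


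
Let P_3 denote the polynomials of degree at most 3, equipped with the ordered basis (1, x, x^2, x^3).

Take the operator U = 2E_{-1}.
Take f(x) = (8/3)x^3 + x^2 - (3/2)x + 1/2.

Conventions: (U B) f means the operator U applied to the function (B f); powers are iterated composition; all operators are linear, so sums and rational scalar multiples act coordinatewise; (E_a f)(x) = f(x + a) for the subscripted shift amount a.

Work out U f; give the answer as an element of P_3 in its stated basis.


the image equals g(x) = (16/3)x^3 - 14x^2 + 9x + 2/3

E_{-1} f = (8/3)x^3 - 7x^2 + (9/2)x + 1/3
(2E_{-1}) f = (16/3)x^3 - 14x^2 + 9x + 2/3


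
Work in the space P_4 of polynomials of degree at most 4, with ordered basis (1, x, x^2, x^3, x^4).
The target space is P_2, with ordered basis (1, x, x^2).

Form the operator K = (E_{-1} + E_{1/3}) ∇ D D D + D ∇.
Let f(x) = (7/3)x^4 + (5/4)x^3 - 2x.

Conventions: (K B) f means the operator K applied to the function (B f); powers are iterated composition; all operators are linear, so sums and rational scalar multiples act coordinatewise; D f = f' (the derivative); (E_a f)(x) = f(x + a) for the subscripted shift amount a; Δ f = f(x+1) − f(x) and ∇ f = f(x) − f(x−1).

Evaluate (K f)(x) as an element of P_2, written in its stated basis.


D f = (28/3)x^3 + (15/4)x^2 - 2
D D f = 28x^2 + (15/2)x
D D D f = 56x + 15/2
∇ D D D f = 56
E_{-1} (∇ D D) D f = 56
E_{1/3} (∇ D D) D f = 56
(E_{-1} + E_{1/3}) (∇ D D) D f = 112
∇ f = (28/3)x^3 - (41/4)x^2 + (67/12)x - 37/12
D ∇ f = 28x^2 - (41/2)x + 67/12
((E_{-1} + E_{1/3}) ∇ D D D + D ∇) f = 28x^2 - (41/2)x + 1411/12

the image equals g(x) = 28x^2 - (41/2)x + 1411/12


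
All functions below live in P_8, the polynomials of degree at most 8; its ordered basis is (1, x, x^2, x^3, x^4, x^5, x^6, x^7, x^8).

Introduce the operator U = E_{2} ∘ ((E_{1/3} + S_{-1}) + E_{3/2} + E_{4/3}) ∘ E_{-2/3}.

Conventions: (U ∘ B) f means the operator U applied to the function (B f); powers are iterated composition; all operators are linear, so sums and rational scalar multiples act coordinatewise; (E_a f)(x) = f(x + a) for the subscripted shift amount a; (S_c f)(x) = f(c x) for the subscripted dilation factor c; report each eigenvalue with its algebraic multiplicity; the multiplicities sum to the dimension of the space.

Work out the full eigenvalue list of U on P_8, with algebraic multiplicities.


image of 1: 4
image of x: 2x + 9/2
image of x^2: 4x^2 + (59/3)x + 901/36
image of x^3: 2x^3 + (27/2)x^2 + (389/12)x + 219/8
image of x^4: 4x^4 + (118/3)x^3 + (901/6)x^2 + (14105/54)x + 224593/1296
image of x^5: 2x^5 + (45/2)x^4 + (1945/18)x^3 + (1095/4)x^2 + (467605/1296)x + 56291/288
image of x^6: 4x^6 + 59x^5 + (4505/12)x^4 + (70525/54)x^3 + (1122965/432)x^2 + (3617009/1296)x + 58692001/46656
image of x^7: 2x^7 + (63/2)x^6 + (2723/12)x^5 + (7665/8)x^4 + (3273235/1296)x^3 + (394037/96)x^2 + (175962983/46656)x + 15568099/10368
image of x^8: 4x^8 + (236/3)x^7 + (6307/9)x^6 + (98735/27)x^5 + (7860755/648)x^4 + (25319063/972)x^3 + (410844007/11664)x^2 + (957209585/34992)x + 15665692033/1679616
the matrix is upper triangular; its diagonal is (4, 2, 4, 2, 4, 2, 4, 2, 4)
for a triangular matrix the eigenvalues are the diagonal entries, with algebraic multiplicity their repetition count

λ = 2 (multiplicity 4), λ = 4 (multiplicity 5)


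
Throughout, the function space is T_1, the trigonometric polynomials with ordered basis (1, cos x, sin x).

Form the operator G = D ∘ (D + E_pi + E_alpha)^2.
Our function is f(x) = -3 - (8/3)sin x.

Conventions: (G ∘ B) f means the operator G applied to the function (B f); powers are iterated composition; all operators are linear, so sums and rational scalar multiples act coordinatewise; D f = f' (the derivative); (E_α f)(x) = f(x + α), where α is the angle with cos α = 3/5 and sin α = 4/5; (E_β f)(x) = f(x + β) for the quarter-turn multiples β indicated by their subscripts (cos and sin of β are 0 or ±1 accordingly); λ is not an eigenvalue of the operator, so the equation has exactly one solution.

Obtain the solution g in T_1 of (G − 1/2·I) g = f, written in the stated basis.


write g with unknown coordinates in the stated basis and equate coefficients in (G − 1/2·I) g = f
solving from the highest basis element down gives g = 6 - (2464/3111)cos x - (752/3111)sin x
check: G g = -(1232/3111)cos x - (8672/3111)sin x
so G g − 1/2·g = -3 - (8/3)sin x = f ✓

the result is g(x) = 6 - (2464/3111)cos x - (752/3111)sin x


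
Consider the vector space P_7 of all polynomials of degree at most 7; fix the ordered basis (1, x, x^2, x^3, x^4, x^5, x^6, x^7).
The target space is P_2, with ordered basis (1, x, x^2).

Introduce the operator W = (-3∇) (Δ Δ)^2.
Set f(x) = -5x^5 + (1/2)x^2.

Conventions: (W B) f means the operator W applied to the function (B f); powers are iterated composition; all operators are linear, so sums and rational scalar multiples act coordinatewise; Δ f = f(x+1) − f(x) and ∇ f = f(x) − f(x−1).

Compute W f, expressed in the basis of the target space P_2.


Δ f = -25x^4 - 50x^3 - 50x^2 - 24x - 9/2
Δ Δ f = -100x^3 - 300x^2 - 350x - 149
Δ (Δ Δ) f = -300x^2 - 900x - 750
Δ Δ (Δ Δ) f = -600x - 1200
∇ (Δ Δ)^2 f = -600
(-3∇) (Δ Δ)^2 f = 1800

the result is g(x) = 1800


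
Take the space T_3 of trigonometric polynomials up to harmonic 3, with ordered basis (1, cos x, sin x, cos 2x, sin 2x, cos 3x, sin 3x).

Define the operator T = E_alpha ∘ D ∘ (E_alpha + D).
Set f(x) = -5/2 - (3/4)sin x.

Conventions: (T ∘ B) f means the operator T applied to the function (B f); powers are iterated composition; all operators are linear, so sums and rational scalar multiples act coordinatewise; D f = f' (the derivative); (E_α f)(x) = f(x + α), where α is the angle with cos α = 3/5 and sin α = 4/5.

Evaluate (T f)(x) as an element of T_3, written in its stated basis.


g(x) = (81/100)cos x + (117/100)sin x

E_alpha f = -5/2 - (3/5)cos x - (9/20)sin x
D f = -(3/4)cos x
(E_alpha + D) f = -5/2 - (27/20)cos x - (9/20)sin x
D (E_alpha + D) f = -(9/20)cos x + (27/20)sin x
E_alpha D (E_alpha + D) f = (81/100)cos x + (117/100)sin x


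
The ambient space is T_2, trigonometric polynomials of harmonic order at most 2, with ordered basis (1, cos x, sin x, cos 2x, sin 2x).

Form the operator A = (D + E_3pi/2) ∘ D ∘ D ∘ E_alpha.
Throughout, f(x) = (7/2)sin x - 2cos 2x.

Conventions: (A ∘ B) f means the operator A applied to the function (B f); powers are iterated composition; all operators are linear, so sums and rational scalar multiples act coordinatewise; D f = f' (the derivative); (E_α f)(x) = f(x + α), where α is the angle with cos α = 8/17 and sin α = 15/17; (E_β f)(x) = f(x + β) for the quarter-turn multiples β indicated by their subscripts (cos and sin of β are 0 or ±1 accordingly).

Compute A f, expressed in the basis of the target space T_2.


E_alpha f = (105/34)cos x + (28/17)sin x + (322/289)cos 2x + (480/289)sin 2x
D E_alpha f = (28/17)cos x - (105/34)sin x + (960/289)cos 2x - (644/289)sin 2x
D (D ∘ E_alpha) f = -(105/34)cos x - (28/17)sin x - (1288/289)cos 2x - (1920/289)sin 2x
D D (D ∘ E_alpha) f = -(28/17)cos x + (105/34)sin x - (3840/289)cos 2x + (2576/289)sin 2x
E_3pi/2 D (D ∘ E_alpha) f = (28/17)cos x - (105/34)sin x + (1288/289)cos 2x + (1920/289)sin 2x
(D + E_3pi/2) D (D ∘ E_alpha) f = -(2552/289)cos 2x + (4496/289)sin 2x

the image equals g(x) = -(2552/289)cos 2x + (4496/289)sin 2x


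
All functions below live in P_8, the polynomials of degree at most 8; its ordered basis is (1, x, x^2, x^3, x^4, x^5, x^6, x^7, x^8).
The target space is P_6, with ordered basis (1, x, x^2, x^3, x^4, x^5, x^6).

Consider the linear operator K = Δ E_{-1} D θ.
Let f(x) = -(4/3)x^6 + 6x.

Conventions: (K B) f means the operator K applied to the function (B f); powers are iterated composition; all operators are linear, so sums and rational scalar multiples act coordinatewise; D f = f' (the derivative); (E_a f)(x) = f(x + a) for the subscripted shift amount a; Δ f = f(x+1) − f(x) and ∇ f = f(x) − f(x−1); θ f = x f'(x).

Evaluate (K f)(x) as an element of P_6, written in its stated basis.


the result is g(x) = -240x^4 + 480x^3 - 480x^2 + 240x - 48

θ f = -8x^6 + 6x
D θ f = -48x^5 + 6
E_{-1} (D θ) f = -48x^5 + 240x^4 - 480x^3 + 480x^2 - 240x + 54
Δ E_{-1} (D θ) f = -240x^4 + 480x^3 - 480x^2 + 240x - 48


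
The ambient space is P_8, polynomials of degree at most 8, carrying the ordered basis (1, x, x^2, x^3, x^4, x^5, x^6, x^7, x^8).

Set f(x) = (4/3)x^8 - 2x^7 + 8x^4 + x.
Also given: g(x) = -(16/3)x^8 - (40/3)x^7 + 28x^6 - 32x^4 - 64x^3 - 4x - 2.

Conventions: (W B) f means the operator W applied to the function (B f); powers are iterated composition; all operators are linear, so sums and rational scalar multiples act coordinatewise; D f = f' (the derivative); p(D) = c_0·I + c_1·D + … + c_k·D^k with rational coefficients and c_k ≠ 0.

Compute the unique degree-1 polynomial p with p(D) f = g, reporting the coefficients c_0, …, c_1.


c_0 = -4, c_1 = -2

D^0 f = (4/3)x^8 - 2x^7 + 8x^4 + x
D^1 f = (32/3)x^7 - 14x^6 + 32x^3 + 1
matching coefficients of g against c_0 f + c_1 Df + … from the top degree down determines the c_i
solution: c_0 = -4, c_1 = -2


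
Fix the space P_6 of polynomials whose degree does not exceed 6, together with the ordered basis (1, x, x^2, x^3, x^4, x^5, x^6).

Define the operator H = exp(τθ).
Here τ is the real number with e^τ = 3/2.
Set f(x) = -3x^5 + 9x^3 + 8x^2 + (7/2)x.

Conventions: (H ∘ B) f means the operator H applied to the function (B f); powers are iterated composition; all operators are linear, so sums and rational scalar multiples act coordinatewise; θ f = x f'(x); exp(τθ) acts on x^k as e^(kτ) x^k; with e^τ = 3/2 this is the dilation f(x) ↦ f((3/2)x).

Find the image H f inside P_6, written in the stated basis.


exp(τθ) x^k = e^(kτ) x^k; with e^τ = 3/2 this sends x^k to (3/2)^k x^k
x ↦ 3/2 x
x^2 ↦ 9/4 x^2
x^3 ↦ 27/8 x^3
x^5 ↦ 243/32 x^5
applying this coordinatewise to f: exp(τθ) f = -(729/32)x^5 + (243/8)x^3 + 18x^2 + (21/4)x

the result is g(x) = -(729/32)x^5 + (243/8)x^3 + 18x^2 + (21/4)x


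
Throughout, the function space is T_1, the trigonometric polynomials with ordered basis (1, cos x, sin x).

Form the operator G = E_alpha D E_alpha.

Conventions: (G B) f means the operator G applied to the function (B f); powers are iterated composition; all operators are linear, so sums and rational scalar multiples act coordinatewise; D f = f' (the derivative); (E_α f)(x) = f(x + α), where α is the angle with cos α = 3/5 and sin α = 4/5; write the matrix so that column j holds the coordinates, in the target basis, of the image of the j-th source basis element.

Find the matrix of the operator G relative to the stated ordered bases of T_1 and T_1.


image of 1: 0
image of cos x: -(24/25)cos x + (7/25)sin x
image of sin x: -(7/25)cos x - (24/25)sin x
each image's coordinates form column j of the matrix

the matrix is [[0, 0, 0]; [0, -24/25, -7/25]; [0, 7/25, -24/25]] (rows listed top to bottom)


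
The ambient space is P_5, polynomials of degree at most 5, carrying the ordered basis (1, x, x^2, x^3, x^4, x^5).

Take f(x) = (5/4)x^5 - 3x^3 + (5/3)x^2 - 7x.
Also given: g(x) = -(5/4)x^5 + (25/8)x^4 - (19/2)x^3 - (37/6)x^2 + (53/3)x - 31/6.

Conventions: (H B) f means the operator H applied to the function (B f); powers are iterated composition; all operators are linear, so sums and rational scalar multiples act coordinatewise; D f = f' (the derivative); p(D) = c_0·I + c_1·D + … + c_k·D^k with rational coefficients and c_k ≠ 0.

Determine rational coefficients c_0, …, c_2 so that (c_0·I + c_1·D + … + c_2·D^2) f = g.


D^0 f = (5/4)x^5 - 3x^3 + (5/3)x^2 - 7x
D^1 f = (25/4)x^4 - 9x^2 + (10/3)x - 7
D^2 f = 25x^3 - 18x + 10/3
matching coefficients of g against c_0 f + c_1 Df + … from the top degree down determines the c_i
solution: c_0 = -1, c_1 = 1/2, c_2 = -1/2

c_0 = -1, c_1 = 1/2, c_2 = -1/2


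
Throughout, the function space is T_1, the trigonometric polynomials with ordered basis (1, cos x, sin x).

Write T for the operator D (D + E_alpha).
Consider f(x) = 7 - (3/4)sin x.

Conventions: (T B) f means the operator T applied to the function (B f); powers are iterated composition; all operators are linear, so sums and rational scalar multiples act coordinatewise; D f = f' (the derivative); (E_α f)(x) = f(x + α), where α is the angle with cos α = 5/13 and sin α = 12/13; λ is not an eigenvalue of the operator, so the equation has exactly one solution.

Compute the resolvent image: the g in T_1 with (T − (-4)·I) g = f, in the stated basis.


write g with unknown coordinates in the stated basis and equate coefficients in (T − (-4)·I) g = f
solving from the highest basis element down gives g = 7/4 + (15/232)cos x - (81/232)sin x
check: T g = -(15/58)cos x + (75/116)sin x
so T g − (-4)·g = 7 - (3/4)sin x = f ✓

g(x) = 7/4 + (15/232)cos x - (81/232)sin x


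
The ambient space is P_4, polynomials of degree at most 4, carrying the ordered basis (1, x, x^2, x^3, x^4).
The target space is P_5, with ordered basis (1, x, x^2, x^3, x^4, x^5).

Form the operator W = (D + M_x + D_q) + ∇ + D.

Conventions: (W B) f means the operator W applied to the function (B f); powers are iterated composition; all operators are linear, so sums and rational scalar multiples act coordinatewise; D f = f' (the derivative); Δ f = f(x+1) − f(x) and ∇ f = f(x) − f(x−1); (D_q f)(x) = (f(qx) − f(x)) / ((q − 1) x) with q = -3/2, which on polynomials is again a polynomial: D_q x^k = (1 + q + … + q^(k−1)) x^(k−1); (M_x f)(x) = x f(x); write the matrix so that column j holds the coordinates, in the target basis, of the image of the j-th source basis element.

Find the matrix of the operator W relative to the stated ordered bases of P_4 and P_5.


image of 1: x
image of x: x^2 + 4
image of x^2: x^3 + (11/2)x - 1
image of x^3: x^4 + (43/4)x^2 - 3x + 1
image of x^4: x^5 + (83/8)x^3 - 6x^2 + 4x - 1
each image's coordinates form column j of the matrix

the matrix is [[0, 4, -1, 1, -1]; [1, 0, 11/2, -3, 4]; [0, 1, 0, 43/4, -6]; [0, 0, 1, 0, 83/8]; [0, 0, 0, 1, 0]; [0, 0, 0, 0, 1]] (rows listed top to bottom)


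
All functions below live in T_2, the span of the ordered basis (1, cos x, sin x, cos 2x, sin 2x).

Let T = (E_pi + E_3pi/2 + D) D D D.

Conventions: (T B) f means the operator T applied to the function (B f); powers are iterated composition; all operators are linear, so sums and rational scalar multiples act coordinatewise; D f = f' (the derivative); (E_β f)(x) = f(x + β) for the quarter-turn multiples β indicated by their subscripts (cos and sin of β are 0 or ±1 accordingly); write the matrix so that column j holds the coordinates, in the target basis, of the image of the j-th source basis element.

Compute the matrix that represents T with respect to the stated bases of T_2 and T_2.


image of 1: 0
image of cos x: -sin x
image of sin x: cos x
image of cos 2x: 16cos 2x
image of sin 2x: 16sin 2x
each image's coordinates form column j of the matrix

the matrix is [[0, 0, 0, 0, 0]; [0, 0, 1, 0, 0]; [0, -1, 0, 0, 0]; [0, 0, 0, 16, 0]; [0, 0, 0, 0, 16]] (rows listed top to bottom)


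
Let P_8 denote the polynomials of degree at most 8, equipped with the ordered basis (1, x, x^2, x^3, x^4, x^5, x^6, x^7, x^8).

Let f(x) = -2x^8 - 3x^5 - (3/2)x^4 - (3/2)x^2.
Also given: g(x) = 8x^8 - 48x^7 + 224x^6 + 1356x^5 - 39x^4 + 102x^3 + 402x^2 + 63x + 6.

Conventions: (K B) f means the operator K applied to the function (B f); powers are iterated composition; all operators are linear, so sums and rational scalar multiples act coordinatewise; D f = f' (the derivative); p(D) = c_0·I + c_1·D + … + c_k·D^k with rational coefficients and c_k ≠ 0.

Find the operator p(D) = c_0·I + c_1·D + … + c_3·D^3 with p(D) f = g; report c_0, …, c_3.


p(D) = -4·I + 3·D − 2·D^2 − 2·D^3, i.e. c_0 = -4, c_1 = 3, c_2 = -2, c_3 = -2

D^0 f = -2x^8 - 3x^5 - (3/2)x^4 - (3/2)x^2
D^1 f = -16x^7 - 15x^4 - 6x^3 - 3x
D^2 f = -112x^6 - 60x^3 - 18x^2 - 3
D^3 f = -672x^5 - 180x^2 - 36x
matching coefficients of g against c_0 f + c_1 Df + … from the top degree down determines the c_i
solution: c_0 = -4, c_1 = 3, c_2 = -2, c_3 = -2


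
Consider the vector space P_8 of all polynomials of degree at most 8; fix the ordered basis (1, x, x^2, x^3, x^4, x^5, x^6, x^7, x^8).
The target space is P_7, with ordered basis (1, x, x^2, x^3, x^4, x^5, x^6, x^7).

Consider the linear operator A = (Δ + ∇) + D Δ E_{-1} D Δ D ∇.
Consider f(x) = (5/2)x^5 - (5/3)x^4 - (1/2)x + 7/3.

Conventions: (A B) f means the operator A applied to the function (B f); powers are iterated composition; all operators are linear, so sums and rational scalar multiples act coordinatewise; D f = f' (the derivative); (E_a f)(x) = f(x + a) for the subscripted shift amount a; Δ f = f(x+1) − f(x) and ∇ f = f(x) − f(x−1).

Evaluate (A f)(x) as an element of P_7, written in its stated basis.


Δ f = (25/2)x^4 + (55/3)x^3 + 15x^2 + (35/6)x + 1/3
∇ f = (25/2)x^4 - (95/3)x^3 + 35x^2 - (115/6)x + 11/3
(Δ + ∇) f = 25x^4 - (40/3)x^3 + 50x^2 - (40/3)x + 4
∇ f = (25/2)x^4 - (95/3)x^3 + 35x^2 - (115/6)x + 11/3
D ∇ f = 50x^3 - 95x^2 + 70x - 115/6
Δ D ∇ f = 150x^2 - 40x + 25
D (Δ D ∇) f = 300x - 40
E_{-1} (D Δ D ∇) f = 300x - 340
Δ E_{-1} (D Δ D ∇) f = 300
D Δ E_{-1} (D Δ D ∇) f = 0
((Δ + ∇) + D Δ E_{-1} D Δ D ∇) f = 25x^4 - (40/3)x^3 + 50x^2 - (40/3)x + 4

the result is g(x) = 25x^4 - (40/3)x^3 + 50x^2 - (40/3)x + 4
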